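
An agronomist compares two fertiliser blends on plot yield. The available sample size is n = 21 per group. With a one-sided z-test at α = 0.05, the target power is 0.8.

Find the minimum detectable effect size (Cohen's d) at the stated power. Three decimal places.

d ≈ 0.767

Required noncentrality: δ = z_{0.05} + z_{0.20} = 1.645 + 0.842 = 2.486.
δ = d·√(n/2) ⇒ d = δ/√(n/2) = 2.486/√(21/2) = 0.7673.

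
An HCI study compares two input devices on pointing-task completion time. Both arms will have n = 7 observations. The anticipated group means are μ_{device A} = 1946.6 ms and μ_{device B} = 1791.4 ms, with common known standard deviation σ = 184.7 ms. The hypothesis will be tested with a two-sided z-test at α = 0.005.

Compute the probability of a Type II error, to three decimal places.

Standardized effect: d = |μ_{device A} − μ_{device B}| / σ = |1946.6 − 1791.4| / 184.7 = 0.8403
Noncentrality parameter: δ = d·√(n/2) = 0.8403 × √(7/2) = 1.5720
Critical value for a two-sided test at α = 0.005: z_{α/2} = 2.807.
Power = Φ(δ − 2.807) + Φ(−δ − 2.807) = Φ(-1.235) + Φ(-4.379) = 0.1084 + 0.0000 = 0.1084.
Type II error: β = 1 − power = 1 − 0.1084 = 0.8916.

β ≈ 0.892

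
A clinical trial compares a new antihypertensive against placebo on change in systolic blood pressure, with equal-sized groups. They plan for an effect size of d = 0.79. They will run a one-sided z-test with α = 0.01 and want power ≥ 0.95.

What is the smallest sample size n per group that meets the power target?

n = 51 per group

Set Φ(δ − 2.326) = 0.95; then δ − 2.326 = Φ⁻¹(0.95) = 1.645, giving δ = 3.971.
δ = d·√(n/2) ⇒ n = 2(δ/d)² = 2 × (3.971 / 0.79)² = 50.54.
Round up to the next whole unit.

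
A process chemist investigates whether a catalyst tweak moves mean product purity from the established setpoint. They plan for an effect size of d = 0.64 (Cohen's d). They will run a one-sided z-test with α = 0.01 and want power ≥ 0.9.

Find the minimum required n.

For power 0.9 need Φ(δ − z_{0.01}) = 0.9, so δ = z_{0.01} + z_{0.10} = 2.326 + 1.282 = 3.608.
δ = d·√n ⇒ n = (δ/d)² = (3.608 / 0.64)² = 31.78.
Rounding up, n = 32.

n = 32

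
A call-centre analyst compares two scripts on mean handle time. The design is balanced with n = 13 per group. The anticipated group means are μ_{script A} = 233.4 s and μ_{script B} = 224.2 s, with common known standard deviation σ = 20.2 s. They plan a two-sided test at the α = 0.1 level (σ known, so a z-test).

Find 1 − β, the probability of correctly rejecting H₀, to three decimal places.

Power ≈ 0.317

Standardized effect: d = |μ_{script A} − μ_{script B}| / σ = |233.4 − 224.2| / 20.2 = 0.4554
Noncentrality parameter: δ = d·√(n/2) = 0.4554 × √(13/2) = 1.1612
Critical value for a two-sided test at α = 0.1: z_{α/2} = 1.645.
Power = Φ(δ − 1.645) + Φ(−δ − 1.645) = Φ(-0.484) + Φ(-2.806) = 0.3143 + 0.0025 = 0.3168.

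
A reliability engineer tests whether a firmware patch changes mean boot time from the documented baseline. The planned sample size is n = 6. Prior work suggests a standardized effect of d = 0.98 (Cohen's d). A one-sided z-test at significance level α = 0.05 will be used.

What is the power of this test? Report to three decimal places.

Noncentrality parameter: δ = d·√n = 0.98 × √6 = 2.4005
One-sided α = 0.05 → critical value z_{0.05} = 1.645.
Power = P(Z > 1.645 − δ) = Φ(0.756) = 0.7751.

Power ≈ 0.775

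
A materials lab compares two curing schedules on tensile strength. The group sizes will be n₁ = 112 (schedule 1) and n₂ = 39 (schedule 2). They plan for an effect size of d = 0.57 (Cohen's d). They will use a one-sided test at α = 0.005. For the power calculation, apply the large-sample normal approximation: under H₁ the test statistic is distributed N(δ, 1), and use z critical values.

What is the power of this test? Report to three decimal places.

Power ≈ 0.688

Noncentrality parameter: δ = d / √(1/n₁ + 1/n₂) = 0.57 / √(1/112 + 1/39) = 3.0657
One-sided α = 0.005 → critical value z_{0.005} = 2.576.
Power = Φ(δ − 2.576) = Φ(0.490) = 0.6879.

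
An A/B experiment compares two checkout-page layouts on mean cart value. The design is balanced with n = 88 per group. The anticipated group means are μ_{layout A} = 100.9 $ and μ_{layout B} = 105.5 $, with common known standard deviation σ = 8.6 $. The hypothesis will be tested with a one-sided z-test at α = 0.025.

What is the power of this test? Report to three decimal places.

Standardized effect: d = |μ_{layout A} − μ_{layout B}| / σ = |100.9 − 105.5| / 8.6 = 0.5349
Noncentrality parameter: δ = d·√(n/2) = 0.5349 × √(88/2) = 3.5480
One-sided α = 0.025 → critical value z_{0.025} = 1.960.
Power = P(Z > 1.960 − δ) = Φ(1.588) = 0.9439.

Power ≈ 0.944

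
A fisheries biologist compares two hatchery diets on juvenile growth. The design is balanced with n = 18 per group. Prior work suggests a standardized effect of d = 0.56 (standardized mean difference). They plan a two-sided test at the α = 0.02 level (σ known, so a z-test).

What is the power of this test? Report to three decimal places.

Noncentrality parameter: δ = d·√(n/2) = 0.56 × √(18/2) = 1.6800
Critical value for a two-sided test at α = 0.02: z_{α/2} = 2.326.
Power = Φ(δ − 2.326) + Φ(−δ − 2.326) = Φ(-0.646) + Φ(-4.006) = 0.2590 + 0.0000 = 0.2591.

Power ≈ 0.259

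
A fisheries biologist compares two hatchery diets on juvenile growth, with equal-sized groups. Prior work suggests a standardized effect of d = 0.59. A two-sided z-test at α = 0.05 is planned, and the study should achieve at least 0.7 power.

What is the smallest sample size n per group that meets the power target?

n = 36 per group

Set Φ(δ − 1.960) = 0.7; then δ − 1.960 = Φ⁻¹(0.7) = 0.524, giving δ = 2.484.
(Ignoring the negligible lower-tail rejection probability gives the usual closed-form inversion.)
δ = d·√(n/2) ⇒ n = 2(δ/d)² = 2 × (2.484 / 0.59)² = 35.46.
Round up to the next whole unit.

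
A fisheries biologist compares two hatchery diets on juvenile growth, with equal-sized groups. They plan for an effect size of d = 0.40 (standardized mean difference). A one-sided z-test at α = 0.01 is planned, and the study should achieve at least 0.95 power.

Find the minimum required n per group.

n = 198 per group

Set Φ(δ − 2.326) = 0.95; then δ − 2.326 = Φ⁻¹(0.95) = 1.645, giving δ = 3.971.
δ = d·√(n/2) ⇒ n = 2(δ/d)² = 2 × (3.971 / 0.40)² = 197.13.
Rounding up, n = 198 per group.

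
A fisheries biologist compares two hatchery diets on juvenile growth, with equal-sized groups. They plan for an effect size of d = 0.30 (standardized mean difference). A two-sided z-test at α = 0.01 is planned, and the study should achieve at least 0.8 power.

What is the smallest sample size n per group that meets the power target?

n = 260 per group

For power 0.8 need Φ(δ − z_{0.005}) = 0.8, so δ = z_{0.005} + z_{0.20} = 2.576 + 0.842 = 3.417.
(For δ > 0 the lower-tail rejection region contributes negligibly to power, so the one-term inversion is standard.)
δ = d·√(n/2) ⇒ n = 2(δ/d)² = 2 × (3.417 / 0.30)² = 259.53.
Rounding up, n = 260 per group.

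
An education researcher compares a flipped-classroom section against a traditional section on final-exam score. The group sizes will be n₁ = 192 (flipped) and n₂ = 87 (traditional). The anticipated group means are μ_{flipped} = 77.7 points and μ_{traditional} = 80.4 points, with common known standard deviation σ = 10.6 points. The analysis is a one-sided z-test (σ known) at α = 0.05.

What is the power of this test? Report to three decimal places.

Power ≈ 0.628

Standardized effect: d = |μ_{flipped} − μ_{traditional}| / σ = |77.7 − 80.4| / 10.6 = 0.2547
Noncentrality parameter: δ = d / √(1/n₁ + 1/n₂) = 0.2547 / √(1/192 + 1/87) = 1.9709
Critical value for a one-sided test at α = 0.05: z_α = 1.645.
Power = Φ(δ − 1.645) = Φ(0.326) = 0.6278.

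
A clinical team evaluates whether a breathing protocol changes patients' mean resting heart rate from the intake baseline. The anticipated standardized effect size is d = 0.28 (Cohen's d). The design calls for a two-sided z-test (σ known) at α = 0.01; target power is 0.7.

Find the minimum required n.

n = 123

Set Φ(δ − 2.576) = 0.7; then δ − 2.576 = Φ⁻¹(0.7) = 0.524, giving δ = 3.100.
(Ignoring the negligible lower-tail rejection probability gives the usual closed-form inversion.)
δ = d·√n ⇒ n = (δ/d)² = (3.100 / 0.28)² = 122.59.
Round up to the next whole unit.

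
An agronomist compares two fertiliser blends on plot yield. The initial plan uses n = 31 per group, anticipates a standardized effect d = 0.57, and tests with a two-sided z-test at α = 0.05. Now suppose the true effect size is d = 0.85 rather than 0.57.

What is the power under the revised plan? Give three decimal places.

Power ≈ 0.917

With d = 0.85: δ = d·√(n/2) = 0.85 × √(31/2) = 3.3465. Critical value z_{0.025} = 1.960.
Revised power = Φ(δ − 1.960) + Φ(−δ − 1.960) = Φ(1.386) + Φ(-5.306) = 0.9172 + 0.0000 = 0.9172.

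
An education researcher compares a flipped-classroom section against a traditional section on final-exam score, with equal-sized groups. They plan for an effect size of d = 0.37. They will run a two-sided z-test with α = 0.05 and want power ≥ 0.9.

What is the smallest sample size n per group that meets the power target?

n = 154 per group

Set Φ(δ − 1.960) = 0.9; then δ − 1.960 = Φ⁻¹(0.9) = 1.282, giving δ = 3.242.
(Ignoring the negligible lower-tail rejection probability gives the usual closed-form inversion.)
δ = d·√(n/2) ⇒ n = 2(δ/d)² = 2 × (3.242 / 0.37)² = 153.51.
Rounding up, n = 154 per group.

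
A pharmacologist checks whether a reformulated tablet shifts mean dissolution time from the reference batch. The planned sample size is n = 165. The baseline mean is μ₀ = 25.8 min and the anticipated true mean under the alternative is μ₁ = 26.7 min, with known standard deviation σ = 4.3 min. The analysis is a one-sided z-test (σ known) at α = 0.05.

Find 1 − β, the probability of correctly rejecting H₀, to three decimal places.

Power ≈ 0.852

Standardized effect: d = |μ₁ − μ₀| / σ = |26.7 − 25.8| / 4.3 = 0.2093
Noncentrality parameter: δ = d·√n = 0.2093 × √165 = 2.6885
One-sided α = 0.05 → critical value z_{0.05} = 1.645.
Power = P(Z > 1.645 − δ) = Φ(1.044) = 0.8517.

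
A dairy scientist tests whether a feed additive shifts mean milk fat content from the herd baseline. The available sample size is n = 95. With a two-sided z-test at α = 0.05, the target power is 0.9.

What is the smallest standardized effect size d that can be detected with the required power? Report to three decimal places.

d ≈ 0.333

Required noncentrality: δ = z_{0.025} + z_{0.10} = 1.960 + 1.282 = 3.242.
(Lower-tail contribution to power is negligible for δ > 0.)
δ = d·√n ⇒ d = δ/√n = 3.242/√95 = 0.3326.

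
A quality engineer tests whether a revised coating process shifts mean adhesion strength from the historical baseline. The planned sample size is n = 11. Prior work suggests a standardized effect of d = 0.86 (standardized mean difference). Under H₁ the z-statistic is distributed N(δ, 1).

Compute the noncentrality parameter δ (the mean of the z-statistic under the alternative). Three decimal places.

δ = d·√n = 0.86 × √11 = 2.8523

δ ≈ 2.852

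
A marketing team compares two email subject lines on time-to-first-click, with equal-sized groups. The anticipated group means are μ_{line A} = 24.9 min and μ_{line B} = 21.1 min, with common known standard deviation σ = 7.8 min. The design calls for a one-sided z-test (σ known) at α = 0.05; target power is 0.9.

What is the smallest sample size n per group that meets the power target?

Standardized effect: d = |μ_{line A} − μ_{line B}| / σ = |24.9 − 21.1| / 7.8 = 0.4872
Set Φ(δ − 1.645) = 0.9; then δ − 1.645 = Φ⁻¹(0.9) = 1.282, giving δ = 2.926.
δ = d·√(n/2) ⇒ n = 2(δ/d)² = 2 × (2.926 / 0.4872)² = 72.16.
Rounding up, n = 73 per group.

n = 73 per group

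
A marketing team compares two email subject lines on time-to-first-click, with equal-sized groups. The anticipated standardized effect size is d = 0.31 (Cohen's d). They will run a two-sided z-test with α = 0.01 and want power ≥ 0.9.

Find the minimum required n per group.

For power 0.9 need Φ(δ − z_{0.005}) = 0.9, so δ = z_{0.005} + z_{0.10} = 2.576 + 1.282 = 3.857.
(Ignoring the negligible lower-tail rejection probability gives the usual closed-form inversion.)
δ = d·√(n/2) ⇒ n = 2(δ/d)² = 2 × (3.857 / 0.31)² = 309.66.
Round up to the next whole unit.

n = 310 per group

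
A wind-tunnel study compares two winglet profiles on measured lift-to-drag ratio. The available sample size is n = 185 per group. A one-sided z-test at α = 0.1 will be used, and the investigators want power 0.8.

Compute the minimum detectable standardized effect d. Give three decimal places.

d ≈ 0.221

Need Φ(δ − 1.282) = 0.8, so δ = 1.282 + 0.842 = 2.123.
δ = d·√(n/2) ⇒ d = δ/√(n/2) = 2.123/√(185/2) = 0.2208.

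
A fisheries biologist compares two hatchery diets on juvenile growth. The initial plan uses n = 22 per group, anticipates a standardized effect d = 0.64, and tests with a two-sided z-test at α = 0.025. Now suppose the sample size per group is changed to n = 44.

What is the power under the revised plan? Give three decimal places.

Power ≈ 0.777

With n = 44 per group: δ = d·√(n/2) = 0.64 × √(44/2) = 3.0019. Critical value z_{0.0125} = 2.241.
Revised power = Φ(δ − 2.241) + Φ(−δ − 2.241) = Φ(0.760) + Φ(-5.243) = 0.7765 + 0.0000 = 0.7765.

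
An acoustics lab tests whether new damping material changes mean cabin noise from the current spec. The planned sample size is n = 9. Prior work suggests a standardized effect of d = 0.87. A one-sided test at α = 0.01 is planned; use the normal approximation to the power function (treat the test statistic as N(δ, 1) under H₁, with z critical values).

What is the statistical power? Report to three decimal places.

Noncentrality parameter: δ = d·√n = 0.87 × √9 = 2.6100
Critical value for a one-sided test at α = 0.01: z_α = 2.326.
Power = P(Z > 2.326 − δ) = Φ(0.284) = 0.6117.

Power ≈ 0.612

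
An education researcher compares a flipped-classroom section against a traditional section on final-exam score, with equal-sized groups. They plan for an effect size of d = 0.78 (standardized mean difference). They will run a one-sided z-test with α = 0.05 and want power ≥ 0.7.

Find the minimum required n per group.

n = 16 per group

Set Φ(δ − 1.645) = 0.7; then δ − 1.645 = Φ⁻¹(0.7) = 0.524, giving δ = 2.169.
δ = d·√(n/2) ⇒ n = 2(δ/d)² = 2 × (2.169 / 0.78)² = 15.47.
Rounding up, n = 16 per group.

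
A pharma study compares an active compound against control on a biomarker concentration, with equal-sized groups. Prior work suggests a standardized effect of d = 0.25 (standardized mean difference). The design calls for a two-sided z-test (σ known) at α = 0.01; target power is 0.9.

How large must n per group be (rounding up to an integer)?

For power 0.9 need Φ(δ − z_{0.005}) = 0.9, so δ = z_{0.005} + z_{0.10} = 2.576 + 1.282 = 3.857.
(For δ > 0 the lower-tail rejection region contributes negligibly to power, so the one-term inversion is standard.)
δ = d·√(n/2) ⇒ n = 2(δ/d)² = 2 × (3.857 / 0.25)² = 476.14.
Rounding up, n = 477 per group.

n = 477 per group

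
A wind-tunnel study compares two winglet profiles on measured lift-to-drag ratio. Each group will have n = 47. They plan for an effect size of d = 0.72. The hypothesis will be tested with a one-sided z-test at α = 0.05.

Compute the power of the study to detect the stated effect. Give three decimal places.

Noncentrality parameter: δ = d·√(n/2) = 0.72 × √(47/2) = 3.4903
Critical value for a one-sided test at α = 0.05: z_α = 1.645.
Power = Φ(δ − 1.645) = Φ(1.845) = 0.9675.

Power ≈ 0.968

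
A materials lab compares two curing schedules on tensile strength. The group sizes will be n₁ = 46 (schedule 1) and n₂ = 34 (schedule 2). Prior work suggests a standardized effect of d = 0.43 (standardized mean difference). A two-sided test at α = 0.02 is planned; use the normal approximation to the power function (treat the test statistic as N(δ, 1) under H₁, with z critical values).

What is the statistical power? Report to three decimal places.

Power ≈ 0.335

Noncentrality parameter: δ = d / √(1/n₁ + 1/n₂) = 0.43 / √(1/46 + 1/34) = 1.9013
Two-sided α = 0.02 → critical value z_{0.01} = 2.326.
Power = Φ(δ − 2.326) + Φ(−δ − 2.326) = Φ(-0.425) + Φ(-4.228) = 0.3354 + 0.0000 = 0.3354.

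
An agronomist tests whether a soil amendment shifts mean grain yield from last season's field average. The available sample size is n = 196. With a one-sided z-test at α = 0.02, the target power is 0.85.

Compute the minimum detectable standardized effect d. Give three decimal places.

d ≈ 0.221

Required noncentrality: δ = z_{0.02} + z_{0.15} = 2.054 + 1.036 = 3.090.
δ = d·√n ⇒ d = δ/√n = 3.090/√196 = 0.2207.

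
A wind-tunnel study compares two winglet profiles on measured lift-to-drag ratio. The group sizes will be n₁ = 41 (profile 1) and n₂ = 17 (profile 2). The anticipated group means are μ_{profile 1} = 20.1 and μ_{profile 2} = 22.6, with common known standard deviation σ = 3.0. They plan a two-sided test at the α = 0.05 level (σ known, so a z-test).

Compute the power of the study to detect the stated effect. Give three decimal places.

Power ≈ 0.824

Standardized effect: d = |μ_{profile 1} − μ_{profile 2}| / σ = |20.1 − 22.6| / 3.0 = 0.8333
Noncentrality parameter: δ = d / √(1/n₁ + 1/n₂) = 0.8333 / √(1/41 + 1/17) = 2.8888
Critical value for a two-sided test at α = 0.05: z_{α/2} = 1.960.
Power = Φ(δ − 1.960) + Φ(−δ − 1.960) = Φ(0.929) + Φ(-4.849) = 0.8235 + 0.0000 = 0.8235.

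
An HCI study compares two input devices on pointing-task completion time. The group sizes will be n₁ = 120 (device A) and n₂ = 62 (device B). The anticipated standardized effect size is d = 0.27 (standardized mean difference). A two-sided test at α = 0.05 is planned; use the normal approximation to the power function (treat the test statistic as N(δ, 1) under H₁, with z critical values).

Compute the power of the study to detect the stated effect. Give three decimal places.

Noncentrality parameter: δ = d / √(1/n₁ + 1/n₂) = 0.27 / √(1/120 + 1/62) = 1.7263
Critical value for a two-sided test at α = 0.05: z_{α/2} = 1.960.
Power = Φ(δ − 1.960) + Φ(−δ − 1.960) = Φ(-0.234) + Φ(-3.686) = 0.4076 + 0.0001 = 0.4077.

Power ≈ 0.408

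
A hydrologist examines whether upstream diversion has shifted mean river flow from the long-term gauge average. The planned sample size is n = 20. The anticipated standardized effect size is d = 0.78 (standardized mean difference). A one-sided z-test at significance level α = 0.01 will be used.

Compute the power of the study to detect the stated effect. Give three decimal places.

Noncentrality parameter: δ = d·√n = 0.78 × √20 = 3.4883
Critical value for a one-sided test at α = 0.01: z_α = 2.326.
Power = Φ(δ − 2.326) = Φ(1.162) = 0.8774.

Power ≈ 0.877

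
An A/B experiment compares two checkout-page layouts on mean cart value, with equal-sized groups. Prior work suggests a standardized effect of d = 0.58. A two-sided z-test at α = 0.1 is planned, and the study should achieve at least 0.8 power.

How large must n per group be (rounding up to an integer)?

Set Φ(δ − 1.645) = 0.8; then δ − 1.645 = Φ⁻¹(0.8) = 0.842, giving δ = 2.486.
(For δ > 0 the lower-tail rejection region contributes negligibly to power, so the one-term inversion is standard.)
δ = d·√(n/2) ⇒ n = 2(δ/d)² = 2 × (2.486 / 0.58)² = 36.76.
Round up to the next whole unit.

n = 37 per group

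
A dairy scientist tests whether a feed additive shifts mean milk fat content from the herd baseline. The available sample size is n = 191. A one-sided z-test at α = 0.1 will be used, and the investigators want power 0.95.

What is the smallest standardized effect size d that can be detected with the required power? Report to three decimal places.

d ≈ 0.212

Required noncentrality: δ = z_{0.1} + z_{0.05} = 1.282 + 1.645 = 2.926.
δ = d·√n ⇒ d = δ/√n = 2.926/√191 = 0.2117.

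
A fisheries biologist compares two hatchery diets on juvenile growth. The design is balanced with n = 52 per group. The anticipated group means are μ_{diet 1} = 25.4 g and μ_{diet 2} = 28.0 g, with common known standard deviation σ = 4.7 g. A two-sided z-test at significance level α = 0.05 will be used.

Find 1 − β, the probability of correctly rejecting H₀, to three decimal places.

Power ≈ 0.805

Standardized effect: d = |μ_{diet 1} − μ_{diet 2}| / σ = |25.4 − 28.0| / 4.7 = 0.5532
Noncentrality parameter: δ = d·√(n/2) = 0.5532 × √(52/2) = 2.8207
Critical value for a two-sided test at α = 0.05: z_{α/2} = 1.960.
Power = Φ(δ − 1.960) + Φ(−δ − 1.960) = Φ(0.861) + Φ(-4.781) = 0.8053 + 0.0000 = 0.8053.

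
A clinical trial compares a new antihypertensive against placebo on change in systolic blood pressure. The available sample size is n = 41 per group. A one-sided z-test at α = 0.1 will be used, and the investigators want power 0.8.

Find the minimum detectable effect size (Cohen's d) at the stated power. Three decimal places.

d ≈ 0.469

Required noncentrality: δ = z_{0.1} + z_{0.20} = 1.282 + 0.842 = 2.123.
δ = d·√(n/2) ⇒ d = δ/√(n/2) = 2.123/√(41/2) = 0.4689.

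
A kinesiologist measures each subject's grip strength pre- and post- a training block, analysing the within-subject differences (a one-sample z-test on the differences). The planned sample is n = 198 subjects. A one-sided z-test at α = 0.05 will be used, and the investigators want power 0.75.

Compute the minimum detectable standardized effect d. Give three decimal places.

Need Φ(δ − 1.645) = 0.75, so δ = 1.645 + 0.674 = 2.319.
δ = d·√n ⇒ d = δ/√n = 2.319/√198 = 0.1648.

d ≈ 0.165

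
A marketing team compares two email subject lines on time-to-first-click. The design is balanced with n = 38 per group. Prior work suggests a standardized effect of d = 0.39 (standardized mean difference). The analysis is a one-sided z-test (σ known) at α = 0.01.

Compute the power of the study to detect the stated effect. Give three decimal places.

Noncentrality parameter: δ = d·√(n/2) = 0.39 × √(38/2) = 1.7000
Critical value for a one-sided test at α = 0.01: z_α = 2.326.
Power = P(Z > 2.326 − δ) = Φ(-0.626) = 0.2655.

Power ≈ 0.266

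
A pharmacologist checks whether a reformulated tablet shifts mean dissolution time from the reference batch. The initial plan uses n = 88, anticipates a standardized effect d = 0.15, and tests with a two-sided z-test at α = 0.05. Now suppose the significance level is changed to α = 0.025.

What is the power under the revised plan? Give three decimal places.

Power ≈ 0.202

δ = d·√n = 0.15 × √88 = 1.4071 (unchanged). New critical value: z_{0.0125} = 2.241.
Revised power = Φ(δ − 2.241) + Φ(−δ − 2.241) = Φ(-0.834) + Φ(-3.649) = 0.2021 + 0.0001 = 0.2022.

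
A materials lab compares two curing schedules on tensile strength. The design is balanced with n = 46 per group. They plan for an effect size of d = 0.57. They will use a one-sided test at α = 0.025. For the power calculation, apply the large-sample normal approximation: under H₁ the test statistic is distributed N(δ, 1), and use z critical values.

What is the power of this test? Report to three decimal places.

Noncentrality parameter: δ = d·√(n/2) = 0.57 × √(46/2) = 2.7336
One-sided α = 0.025 → critical value z_{0.025} = 1.960.
Power = Φ(δ − 1.960) = Φ(0.774) = 0.7804.

Power ≈ 0.780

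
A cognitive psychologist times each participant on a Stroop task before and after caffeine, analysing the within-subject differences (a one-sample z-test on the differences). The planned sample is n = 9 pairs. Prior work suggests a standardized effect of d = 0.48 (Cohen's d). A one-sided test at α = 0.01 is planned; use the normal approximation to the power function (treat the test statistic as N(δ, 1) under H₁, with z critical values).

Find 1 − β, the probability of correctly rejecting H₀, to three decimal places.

Power ≈ 0.188

Noncentrality parameter: λ = d·√n = 0.48 × √9 = 1.4400
One-sided α = 0.01 → critical value z_{0.01} = 2.326.
Power = P(Z > 2.326 − λ) = Φ(-0.886) = 0.1877.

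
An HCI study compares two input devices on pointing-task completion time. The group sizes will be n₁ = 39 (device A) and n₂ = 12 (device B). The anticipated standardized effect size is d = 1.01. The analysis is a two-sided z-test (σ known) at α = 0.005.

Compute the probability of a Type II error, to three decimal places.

Noncentrality parameter: δ = d / √(1/n₁ + 1/n₂) = 1.01 / √(1/39 + 1/12) = 3.0596
Critical value for a two-sided test at α = 0.005: z_{α/2} = 2.807.
Power = Φ(δ − 2.807) + Φ(−δ − 2.807) = Φ(0.253) + Φ(-5.867) = 0.5997 + 0.0000 = 0.5997.
Type II error: β = 1 − power = 1 − 0.5997 = 0.4003.

β ≈ 0.400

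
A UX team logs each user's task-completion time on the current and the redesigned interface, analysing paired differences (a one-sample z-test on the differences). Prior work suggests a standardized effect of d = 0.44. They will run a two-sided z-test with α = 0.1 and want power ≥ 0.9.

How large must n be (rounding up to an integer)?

n = 45

For power 0.9 need Φ(δ − z_{0.05}) = 0.9, so δ = z_{0.05} + z_{0.10} = 1.645 + 1.282 = 2.926.
(The Φ(−δ − z_{α/2}) term is vanishingly small for δ > 0 and is dropped in the standard sample-size formula.)
δ = d·√n ⇒ n = (δ/d)² = (2.926 / 0.44)² = 44.23.
Rounding up, n = 45.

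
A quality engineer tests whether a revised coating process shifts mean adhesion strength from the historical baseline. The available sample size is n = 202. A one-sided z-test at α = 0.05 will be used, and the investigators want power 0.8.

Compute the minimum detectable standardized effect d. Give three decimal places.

Need Φ(δ − 1.645) = 0.8, so δ = 1.645 + 0.842 = 2.486.
δ = d·√n ⇒ d = δ/√n = 2.486/√202 = 0.1749.

d ≈ 0.175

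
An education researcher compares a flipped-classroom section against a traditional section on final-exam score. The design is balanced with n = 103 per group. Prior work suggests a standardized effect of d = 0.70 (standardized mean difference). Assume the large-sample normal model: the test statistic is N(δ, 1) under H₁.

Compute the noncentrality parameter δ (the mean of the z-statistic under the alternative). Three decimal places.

δ = d·√(n/2) = 0.70 × √(103/2) = 5.0234

δ ≈ 5.023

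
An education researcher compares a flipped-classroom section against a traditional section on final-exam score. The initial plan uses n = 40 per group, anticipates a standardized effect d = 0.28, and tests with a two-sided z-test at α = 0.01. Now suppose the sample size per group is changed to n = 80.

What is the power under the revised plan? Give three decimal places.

Power ≈ 0.210

With n = 80 per group: δ = d·√(n/2) = 0.28 × √(80/2) = 1.7709. Critical value z_{0.005} = 2.576.
Revised power = Φ(δ − 2.576) + Φ(−δ − 2.576) = Φ(-0.805) + Φ(-4.347) = 0.2104 + 0.0000 = 0.2104.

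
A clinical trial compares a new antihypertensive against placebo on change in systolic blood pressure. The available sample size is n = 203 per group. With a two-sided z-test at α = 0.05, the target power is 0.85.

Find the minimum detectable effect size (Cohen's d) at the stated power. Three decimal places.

d ≈ 0.297

Need Φ(δ − 1.960) = 0.85, so δ = 1.960 + 1.036 = 2.996.
(The second rejection-region term Φ(−δ − z_{α/2}) is negligible and dropped.)
δ = d·√(n/2) ⇒ d = δ/√(n/2) = 2.996/√(203/2) = 0.2974.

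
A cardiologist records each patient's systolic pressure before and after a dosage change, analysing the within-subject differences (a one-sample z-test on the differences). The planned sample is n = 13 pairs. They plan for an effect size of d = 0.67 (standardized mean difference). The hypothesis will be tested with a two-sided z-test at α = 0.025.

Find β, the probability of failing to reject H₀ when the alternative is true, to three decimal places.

β ≈ 0.431

Noncentrality parameter: δ = d·√n = 0.67 × √13 = 2.4157
Critical value for a two-sided test at α = 0.025: z_{α/2} = 2.241.
Power = Φ(δ − 2.241) + Φ(−δ − 2.241) = Φ(0.174) + Φ(-4.657) = 0.5692 + 0.0000 = 0.5692.
Type II error: β = 1 − power = 1 − 0.5692 = 0.4308.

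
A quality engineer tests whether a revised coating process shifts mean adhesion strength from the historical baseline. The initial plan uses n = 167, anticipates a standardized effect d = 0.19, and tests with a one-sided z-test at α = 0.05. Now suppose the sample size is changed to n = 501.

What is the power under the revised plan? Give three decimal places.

Power ≈ 0.995

With n = 501: δ = d·√n = 0.19 × √501 = 4.2528. Critical value z_{0.05} = 1.645.
Revised power = P(Z > 1.645 − δ) = Φ(2.608) = 0.9954.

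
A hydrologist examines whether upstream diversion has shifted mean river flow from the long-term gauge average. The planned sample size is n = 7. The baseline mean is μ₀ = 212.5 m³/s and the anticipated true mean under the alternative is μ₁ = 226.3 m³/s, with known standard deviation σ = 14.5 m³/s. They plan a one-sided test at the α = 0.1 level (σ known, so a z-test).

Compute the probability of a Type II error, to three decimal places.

Standardized effect: d = |μ₁ − μ₀| / σ = |226.3 − 212.5| / 14.5 = 0.9517
Noncentrality parameter: λ = d·√n = 0.9517 × √7 = 2.5180
Critical value for a one-sided test at α = 0.1: z_α = 1.282.
Power = Φ(λ − 1.282) = Φ(1.236) = 0.8919.
Type II error: β = 1 − power = 1 − 0.8919 = 0.1081.

β ≈ 0.108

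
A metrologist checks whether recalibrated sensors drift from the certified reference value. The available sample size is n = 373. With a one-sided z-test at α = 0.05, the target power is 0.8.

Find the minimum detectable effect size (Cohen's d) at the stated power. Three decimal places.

d ≈ 0.129

Need Φ(δ − 1.645) = 0.8, so δ = 1.645 + 0.842 = 2.486.
δ = d·√n ⇒ d = δ/√n = 2.486/√373 = 0.1287.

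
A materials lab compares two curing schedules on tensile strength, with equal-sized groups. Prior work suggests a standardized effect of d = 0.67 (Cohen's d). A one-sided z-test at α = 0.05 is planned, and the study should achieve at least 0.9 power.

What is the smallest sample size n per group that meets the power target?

Set Φ(δ − 1.645) = 0.9; then δ − 1.645 = Φ⁻¹(0.9) = 1.282, giving δ = 2.926.
δ = d·√(n/2) ⇒ n = 2(δ/d)² = 2 × (2.926 / 0.67)² = 38.15.
Rounding up, n = 39 per group.

n = 39 per group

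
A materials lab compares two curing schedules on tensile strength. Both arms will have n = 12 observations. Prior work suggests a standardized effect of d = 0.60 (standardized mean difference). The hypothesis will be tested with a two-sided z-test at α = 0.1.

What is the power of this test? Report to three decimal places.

Power ≈ 0.431

Noncentrality parameter: λ = d·√(n/2) = 0.60 × √(12/2) = 1.4697
Critical value for a two-sided test at α = 0.1: z_{α/2} = 1.645.
Power = Φ(λ − 1.645) + Φ(−λ − 1.645) = Φ(-0.175) + Φ(-3.115) = 0.4305 + 0.0009 = 0.4314.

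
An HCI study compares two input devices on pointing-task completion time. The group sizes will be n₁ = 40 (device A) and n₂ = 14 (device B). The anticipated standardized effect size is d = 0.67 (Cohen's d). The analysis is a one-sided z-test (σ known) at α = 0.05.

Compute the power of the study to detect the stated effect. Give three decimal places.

Power ≈ 0.696

Noncentrality parameter: δ = d / √(1/n₁ + 1/n₂) = 0.67 / √(1/40 + 1/14) = 2.1576
One-sided α = 0.05 → critical value z_{0.05} = 1.645.
Power = P(Z > 1.645 − δ) = Φ(0.513) = 0.6959.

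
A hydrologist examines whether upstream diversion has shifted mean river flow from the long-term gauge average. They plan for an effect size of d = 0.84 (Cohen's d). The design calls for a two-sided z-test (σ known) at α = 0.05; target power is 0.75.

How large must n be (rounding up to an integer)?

For power 0.75 need Φ(δ − z_{0.025}) = 0.75, so δ = z_{0.025} + z_{0.25} = 1.960 + 0.674 = 2.634.
(For δ > 0 the lower-tail rejection region contributes negligibly to power, so the one-term inversion is standard.)
δ = d·√n ⇒ n = (δ/d)² = (2.634 / 0.84)² = 9.84.
Rounding up, n = 10.

n = 10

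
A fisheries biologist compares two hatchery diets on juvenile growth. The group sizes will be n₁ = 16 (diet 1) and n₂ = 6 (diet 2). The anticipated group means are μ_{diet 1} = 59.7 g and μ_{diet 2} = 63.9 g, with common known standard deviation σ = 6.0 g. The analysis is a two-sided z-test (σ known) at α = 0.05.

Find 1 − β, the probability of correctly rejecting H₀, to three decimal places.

Standardized effect: d = |μ_{diet 1} − μ_{diet 2}| / σ = |59.7 − 63.9| / 6.0 = 0.7000
Noncentrality parameter: δ = d / √(1/n₁ + 1/n₂) = 0.7000 / √(1/16 + 1/6) = 1.4623
Critical value for a two-sided test at α = 0.05: z_{α/2} = 1.960.
Power = Φ(δ − 1.960) + Φ(−δ − 1.960) = Φ(-0.498) + Φ(-3.422) = 0.3093 + 0.0003 = 0.3097.

Power ≈ 0.310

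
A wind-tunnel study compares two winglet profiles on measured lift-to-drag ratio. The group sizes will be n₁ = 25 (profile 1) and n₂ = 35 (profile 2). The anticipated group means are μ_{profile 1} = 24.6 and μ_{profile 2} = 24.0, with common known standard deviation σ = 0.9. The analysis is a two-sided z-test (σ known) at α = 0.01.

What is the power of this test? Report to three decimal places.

Power ≈ 0.488

Standardized effect: d = |μ_{profile 1} − μ_{profile 2}| / σ = |24.6 − 24.0| / 0.9 = 0.6667
Noncentrality parameter: δ = d / √(1/n₁ + 1/n₂) = 0.6667 / √(1/25 + 1/35) = 2.5459
Critical value for a two-sided test at α = 0.01: z_{α/2} = 2.576.
Power = Φ(δ − 2.576) + Φ(−δ − 2.576) = Φ(-0.030) + Φ(-5.122) = 0.4881 + 0.0000 = 0.4881.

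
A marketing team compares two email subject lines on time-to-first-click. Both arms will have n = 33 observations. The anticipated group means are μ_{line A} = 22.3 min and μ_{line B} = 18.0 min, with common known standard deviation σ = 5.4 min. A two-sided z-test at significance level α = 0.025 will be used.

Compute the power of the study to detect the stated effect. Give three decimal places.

Standardized effect: d = |μ_{line A} − μ_{line B}| / σ = |22.3 − 18.0| / 5.4 = 0.7963
Noncentrality parameter: δ = d·√(n/2) = 0.7963 × √(33/2) = 3.2346
Critical value for a two-sided test at α = 0.025: z_{α/2} = 2.241.
Power = Φ(δ − 2.241) + Φ(−δ − 2.241) = Φ(0.993) + Φ(-5.476) = 0.8397 + 0.0000 = 0.8397.

Power ≈ 0.840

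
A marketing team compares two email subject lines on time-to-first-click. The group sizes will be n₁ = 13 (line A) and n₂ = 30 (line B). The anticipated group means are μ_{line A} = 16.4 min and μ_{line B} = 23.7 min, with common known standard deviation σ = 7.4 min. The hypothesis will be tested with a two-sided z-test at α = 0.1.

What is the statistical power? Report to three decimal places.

Power ≈ 0.908

Standardized effect: d = |μ_{line A} − μ_{line B}| / σ = |16.4 − 23.7| / 7.4 = 0.9865
Noncentrality parameter: δ = d / √(1/n₁ + 1/n₂) = 0.9865 / √(1/13 + 1/30) = 2.9709
Two-sided α = 0.1 → critical value z_{0.05} = 1.645.
Power = Φ(δ − 1.645) + Φ(−δ − 1.645) = Φ(1.326) + Φ(-4.616) = 0.9076 + 0.0000 = 0.9076.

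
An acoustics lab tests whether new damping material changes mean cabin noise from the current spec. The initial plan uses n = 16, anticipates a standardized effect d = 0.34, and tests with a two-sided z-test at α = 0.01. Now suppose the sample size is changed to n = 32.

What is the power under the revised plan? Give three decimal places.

Power ≈ 0.257

With n = 32: δ = d·√n = 0.34 × √32 = 1.9233. Critical value z_{0.005} = 2.576.
Revised power = Φ(δ − 2.576) + Φ(−δ − 2.576) = Φ(-0.652) + Φ(-4.499) = 0.2570 + 0.0000 = 0.2570.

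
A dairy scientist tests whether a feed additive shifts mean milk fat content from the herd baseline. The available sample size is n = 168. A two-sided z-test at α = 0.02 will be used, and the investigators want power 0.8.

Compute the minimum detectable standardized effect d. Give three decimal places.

Need Φ(δ − 2.326) = 0.8, so δ = 2.326 + 0.842 = 3.168.
(The second rejection-region term Φ(−δ − z_{α/2}) is negligible and dropped.)
δ = d·√n ⇒ d = δ/√n = 3.168/√168 = 0.2444.

d ≈ 0.244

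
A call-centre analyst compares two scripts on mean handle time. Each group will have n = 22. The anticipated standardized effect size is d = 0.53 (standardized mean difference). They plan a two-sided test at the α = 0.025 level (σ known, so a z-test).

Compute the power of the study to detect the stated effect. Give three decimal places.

Power ≈ 0.314

Noncentrality parameter: δ = d·√(n/2) = 0.53 × √(22/2) = 1.7578
Two-sided α = 0.025 → critical value z_{0.0125} = 2.241.
Power = Φ(δ − 2.241) + Φ(−δ − 2.241) = Φ(-0.484) + Φ(-3.999) = 0.3143 + 0.0000 = 0.3144.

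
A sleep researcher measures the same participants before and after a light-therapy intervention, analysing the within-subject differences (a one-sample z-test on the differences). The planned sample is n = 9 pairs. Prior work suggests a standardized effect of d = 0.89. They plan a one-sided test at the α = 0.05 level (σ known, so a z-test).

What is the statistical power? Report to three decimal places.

Noncentrality parameter: δ = d·√n = 0.89 × √9 = 2.6700
One-sided α = 0.05 → critical value z_{0.05} = 1.645.
Power = Φ(δ − 1.645) = Φ(1.025) = 0.8474.

Power ≈ 0.847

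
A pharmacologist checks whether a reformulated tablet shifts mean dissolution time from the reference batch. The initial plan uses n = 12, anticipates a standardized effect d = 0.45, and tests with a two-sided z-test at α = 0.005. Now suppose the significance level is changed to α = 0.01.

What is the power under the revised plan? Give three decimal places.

Power ≈ 0.155

δ = d·√n = 0.45 × √12 = 1.5588 (unchanged). New critical value: z_{0.005} = 2.576.
Revised power = Φ(δ − 2.576) + Φ(−δ − 2.576) = Φ(-1.017) + Φ(-4.135) = 0.1546 + 0.0000 = 0.1546.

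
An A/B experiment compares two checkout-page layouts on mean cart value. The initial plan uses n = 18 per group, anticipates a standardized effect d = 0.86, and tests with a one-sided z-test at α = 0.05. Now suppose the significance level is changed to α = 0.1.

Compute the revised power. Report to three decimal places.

δ = d·√(n/2) = 0.86 × √(18/2) = 2.5800 (unchanged). New critical value: z_{0.1} = 1.282.
Revised power = Φ(δ − 1.282) = Φ(1.298) = 0.9029.

Power ≈ 0.903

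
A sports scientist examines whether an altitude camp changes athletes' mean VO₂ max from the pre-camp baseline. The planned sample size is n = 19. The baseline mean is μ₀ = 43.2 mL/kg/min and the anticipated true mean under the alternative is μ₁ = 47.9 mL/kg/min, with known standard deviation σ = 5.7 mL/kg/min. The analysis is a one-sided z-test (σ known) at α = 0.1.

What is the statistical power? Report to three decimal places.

Standardized effect: d = |μ₁ − μ₀| / σ = |47.9 − 43.2| / 5.7 = 0.8246
Noncentrality parameter: λ = d·√n = 0.8246 × √19 = 3.5942
Critical value for a one-sided test at α = 0.1: z_α = 1.282.
Power = Φ(λ − 1.282) = Φ(2.313) = 0.9896.

Power ≈ 0.990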